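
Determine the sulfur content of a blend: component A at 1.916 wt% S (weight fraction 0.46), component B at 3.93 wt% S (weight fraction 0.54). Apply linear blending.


Linear sulfur blending: S_blend = x1*S1 + x2*S2
Contribution 1: 0.46 * 1.916 = 0.88136 wt%
Contribution 2: 0.54 * 3.93 = 2.1222 wt%
S_blend = 0.88136 + 2.1222 = 3.00356

3.00356 wt%


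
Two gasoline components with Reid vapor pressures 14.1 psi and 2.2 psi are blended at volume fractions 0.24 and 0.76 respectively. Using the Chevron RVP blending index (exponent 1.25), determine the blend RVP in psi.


Chevron index: RVP_blend = (sum xi*RVPi^1.25)^(1/1.25)
RVP^1.25 terms: 0.24 * 14.1^1.25 + 0.76 * 2.2^1.25 = 8.59375
RVP_blend = 8.59375^(1/1.25) = 5.589

5.589 psi


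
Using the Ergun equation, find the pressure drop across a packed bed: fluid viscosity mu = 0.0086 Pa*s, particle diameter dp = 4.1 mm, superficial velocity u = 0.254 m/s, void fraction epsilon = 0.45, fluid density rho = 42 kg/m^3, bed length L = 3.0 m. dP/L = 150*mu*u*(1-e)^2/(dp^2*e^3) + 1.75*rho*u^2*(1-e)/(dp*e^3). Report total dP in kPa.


dp = 4.1 mm = 0.0041 m
Viscous term = 150*0.0086*0.254*(1-0.45)^2 / (0.0041^2*0.45^3) = 64705.9
Inertial term = 1.75*42*0.254^2*(1-0.45) / (0.0041*0.45^3) = 6980.65
dP/L = 64705.9 + 6980.65 = 71686.6 Pa/m
dP = 71686.6 * 3.0 / 1000 = 215.1 kPa

215.1 kPa


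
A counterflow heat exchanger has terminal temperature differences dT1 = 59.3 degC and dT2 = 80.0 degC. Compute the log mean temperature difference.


LMTD = (dT1 - dT2) / ln(dT1/dT2)
= (59.3 - 80.0) / ln(59.3 / 80.0) = -20.7 / -0.299417 = 69.13

69.13 degC


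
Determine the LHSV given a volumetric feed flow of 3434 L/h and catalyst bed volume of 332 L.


LHSV = volumetric feed rate / catalyst volume
= 3434 L/h / 332 L
= 10.34 h^-1

10.34 h^-1


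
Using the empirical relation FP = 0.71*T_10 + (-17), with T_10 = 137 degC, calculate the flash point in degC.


FP = 0.71 * 137 + (-17) = 80.27

80.27 degC


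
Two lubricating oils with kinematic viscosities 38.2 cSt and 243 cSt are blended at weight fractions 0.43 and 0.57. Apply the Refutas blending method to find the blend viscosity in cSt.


Refutas method: VBN_i = 14.534*ln(ln(visc_i + 0.8)) + 10.975, blended linearly by mass fraction; since VBN is linear in VBI_i = ln(ln(visc_i + 0.8)) and the fractions sum to 1, blend VBI directly: visc = exp(exp(VBI_blend)) - 0.8
VBI_1 = ln(ln(38.2 + 0.8)) = 1.29844
VBI_2 = ln(ln(243 + 0.8)) = 1.70408
VBI_blend = 0.43 * 1.29844 + 0.57 * 1.70408 = 1.52965
visc_blend = exp(exp(1.52965)) - 0.8 = 100.3

100.3 cSt


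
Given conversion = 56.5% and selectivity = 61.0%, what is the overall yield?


Overall yield = conversion (%) * selectivity (%) / 100
Conversion = 56.5%, Selectivity = 61.0%
Y = 56.5 * 61.0 / 100
= 34.465 %

34.465 %


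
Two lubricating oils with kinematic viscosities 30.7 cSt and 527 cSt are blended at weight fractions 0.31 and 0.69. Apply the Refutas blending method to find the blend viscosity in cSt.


Refutas method: VBN_i = 14.534*ln(ln(visc_i + 0.8)) + 10.975, blended linearly by mass fraction; since VBN is linear in VBI_i = ln(ln(visc_i + 0.8)) and the fractions sum to 1, blend VBI directly: visc = exp(exp(VBI_blend)) - 0.8
VBI_1 = ln(ln(30.7 + 0.8)) = 1.23837
VBI_2 = ln(ln(527 + 0.8)) = 1.83557
VBI_blend = 0.31 * 1.23837 + 0.69 * 1.83557 = 1.65044
visc_blend = exp(exp(1.65044)) - 0.8 = 182.2

182.2 cSt


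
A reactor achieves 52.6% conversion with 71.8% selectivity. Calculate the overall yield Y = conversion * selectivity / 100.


Overall yield = conversion (%) * selectivity (%) / 100
Conversion = 52.6%, Selectivity = 71.8%
Y = 52.6 * 71.8 / 100
= 37.7668 %

37.7668 %


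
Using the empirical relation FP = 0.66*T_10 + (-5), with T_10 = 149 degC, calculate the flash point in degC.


FP = 0.66 * 149 + (-5) = 93.34

93.34 degC


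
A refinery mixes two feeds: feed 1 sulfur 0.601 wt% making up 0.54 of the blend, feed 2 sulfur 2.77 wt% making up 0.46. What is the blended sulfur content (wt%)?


Linear sulfur blending: S_blend = x1*S1 + x2*S2
Contribution 1: 0.54 * 0.601 = 0.32454 wt%
Contribution 2: 0.46 * 2.77 = 1.2742 wt%
S_blend = 0.32454 + 1.2742 = 1.59874

1.59874 wt%


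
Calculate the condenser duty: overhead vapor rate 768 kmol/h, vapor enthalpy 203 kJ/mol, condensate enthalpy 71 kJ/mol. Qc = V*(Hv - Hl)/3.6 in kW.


Qc = 768 * (203 - 71) / 3.6 = 768 * 132 / 3.6 = 28160

28160 kW


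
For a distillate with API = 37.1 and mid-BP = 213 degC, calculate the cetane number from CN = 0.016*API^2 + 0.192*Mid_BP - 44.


CN = 0.016 * 37.1^2 + 0.192 * 213 - 44
CN = 22.02256 + 40.896 - 44 = 18.91856

18.91856


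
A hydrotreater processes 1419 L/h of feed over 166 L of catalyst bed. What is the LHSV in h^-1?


LHSV = volumetric feed rate / catalyst volume
= 1419 L/h / 166 L
= 8.548 h^-1

8.548 h^-1


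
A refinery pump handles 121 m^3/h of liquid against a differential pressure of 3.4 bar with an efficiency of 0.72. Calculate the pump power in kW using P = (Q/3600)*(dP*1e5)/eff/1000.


Q = 121 / 3600 = 0.0336111 m^3/s
P = 0.0336111 * (3.4 * 1e5) / 0.72 / 1000 = 15.87

15.87 kW


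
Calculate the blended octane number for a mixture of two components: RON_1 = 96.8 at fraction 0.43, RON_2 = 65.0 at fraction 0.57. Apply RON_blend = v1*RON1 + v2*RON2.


Linear blending: RON_blend = sum(vi * RONi)
Contribution 1: 0.43 * 96.8 = 41.624
Contribution 2: 0.57 * 65.0 = 37.05
RON_blend = 41.624 + 37.05 = 78.674

78.674


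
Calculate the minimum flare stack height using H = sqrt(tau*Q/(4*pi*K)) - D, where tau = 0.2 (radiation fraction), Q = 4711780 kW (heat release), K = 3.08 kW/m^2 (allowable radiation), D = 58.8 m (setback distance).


tau*Q/(4*pi*K) = 0.2 * 4711780 / (4 * pi * 3.08) = 24347.5
sqrt(24347.5) = 156.037
H = 156.037 - 58.8 = 97.24

97.24 m


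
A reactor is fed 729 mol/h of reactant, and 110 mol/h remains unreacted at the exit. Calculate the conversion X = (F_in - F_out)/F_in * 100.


X = (F_in - F_out) / F_in * 100
Moles reacted = 729 - 110 = 619
X = 619 / 729 * 100
= 0.8491 * 100
= 84.91 %

84.91 %


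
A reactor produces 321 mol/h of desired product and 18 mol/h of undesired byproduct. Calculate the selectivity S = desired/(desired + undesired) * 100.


Selectivity = desired / (desired + undesired) * 100
Total products = 321 + 18 = 339 mol/h
S = 321 / 339 * 100
= 0.9469 * 100
= 94.69 %

94.69 %


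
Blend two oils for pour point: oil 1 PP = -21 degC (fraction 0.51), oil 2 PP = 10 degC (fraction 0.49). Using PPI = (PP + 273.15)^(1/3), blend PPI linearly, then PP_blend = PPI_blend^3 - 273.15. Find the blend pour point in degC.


PPI_1 = (-21 + 273.15)^(1/3) = 6.317613
PPI_2 = (10 + 273.15)^(1/3) = 6.566574
PPI_blend = 0.51 * 6.317613 + 0.49 * 6.566574 = 6.439604
PP_blend = 6.439604^3 - 273.15 = 267.0407 - 273.15 = -6.11

-6.11 degC


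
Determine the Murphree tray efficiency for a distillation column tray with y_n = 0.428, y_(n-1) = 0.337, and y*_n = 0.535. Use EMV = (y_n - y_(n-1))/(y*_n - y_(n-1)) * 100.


Murphree vapor efficiency: EMV = (y_n - y_(n-1)) / (y*_n - y_(n-1)) * 100
EMV = (0.428 - 0.337) / (0.535 - 0.337) * 100 = 0.091 / 0.198 * 100 = 45.96

45.96 %


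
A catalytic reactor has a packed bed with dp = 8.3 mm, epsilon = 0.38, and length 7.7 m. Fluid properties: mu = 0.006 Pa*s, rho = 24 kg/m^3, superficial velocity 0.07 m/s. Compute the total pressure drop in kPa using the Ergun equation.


dp = 8.3 mm = 0.0083 m
Viscous term = 150*0.006*0.07*(1-0.38)^2 / (0.0083^2*0.38^3) = 6406.44
Inertial term = 1.75*24*0.07^2*(1-0.38) / (0.0083*0.38^3) = 280.161
dP/L = 6406.44 + 280.161 = 6686.6 Pa/m
dP = 6686.6 * 7.7 / 1000 = 51.49 kPa

51.49 kPa


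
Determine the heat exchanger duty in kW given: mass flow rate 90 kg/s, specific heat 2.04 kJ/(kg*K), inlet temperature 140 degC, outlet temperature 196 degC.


Q = m_dot * cp * delta_T
delta_T = 196 - 140 = 56 K
Q = 90 * 2.04 * 56
= 183.6 * 56
= 10281.6 kW

10281.6 kW


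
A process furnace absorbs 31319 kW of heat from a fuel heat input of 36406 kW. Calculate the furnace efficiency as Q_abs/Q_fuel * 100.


Furnace efficiency = Q_absorbed / Q_fuel * 100
= 31319 / 36406 * 100 = 86.03

86.03 %


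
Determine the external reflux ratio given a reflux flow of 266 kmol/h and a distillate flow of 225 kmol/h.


Reflux ratio definition: R = L / D (liquid returned / distillate withdrawn)
L = 266 kmol/h, D = 225 kmol/h
R = 266 / 225 = 1.182

1.182


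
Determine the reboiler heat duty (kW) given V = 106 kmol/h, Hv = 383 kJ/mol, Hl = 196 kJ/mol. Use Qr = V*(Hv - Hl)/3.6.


Qr = 106 * (383 - 196) / 3.6 = 106 * 187 / 3.6 = 5506

5506 kW


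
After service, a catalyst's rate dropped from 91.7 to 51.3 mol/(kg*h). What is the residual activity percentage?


Activity (%) = (rate_used / rate_fresh) * 100
rate_used = 51.3, rate_fresh = 91.7
= (51.3 / 91.7) * 100
= 0.5594 * 100 = 55.94

55.94 %


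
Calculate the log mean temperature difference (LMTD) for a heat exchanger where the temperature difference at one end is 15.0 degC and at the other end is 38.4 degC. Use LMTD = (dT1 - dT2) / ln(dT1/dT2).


LMTD = (dT1 - dT2) / ln(dT1/dT2)
= (15.0 - 38.4) / ln(15.0 / 38.4) = -23.4 / -0.940007 = 24.89

24.89 degC


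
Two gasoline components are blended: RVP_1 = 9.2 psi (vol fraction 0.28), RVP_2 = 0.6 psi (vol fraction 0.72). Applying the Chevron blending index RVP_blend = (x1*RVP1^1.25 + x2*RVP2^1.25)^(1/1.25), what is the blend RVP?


Chevron index: RVP_blend = (sum xi*RVPi^1.25)^(1/1.25)
RVP^1.25 terms: 0.28 * 9.2^1.25 + 0.72 * 0.6^1.25 = 4.86655
RVP_blend = 4.86655^(1/1.25) = 3.546

3.546 psi


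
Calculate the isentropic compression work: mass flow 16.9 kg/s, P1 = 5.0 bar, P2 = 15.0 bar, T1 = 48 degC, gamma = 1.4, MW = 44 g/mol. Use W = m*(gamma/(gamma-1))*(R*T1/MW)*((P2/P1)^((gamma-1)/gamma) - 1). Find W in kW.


Isentropic work: W = m*(gamma/(gamma-1))*(R*T1/MW)*((P2/P1)^((gamma-1)/gamma) - 1)
T1 = 48 + 273.15 = 321.15 K
Pressure ratio = 15.0 / 5.0 = 3
Exponent = (1.4 - 1)/1.4 = 0.285714
(P2/P1)^exp - 1 = 3^0.285714 - 1 = 0.368738
W = 16.9 * 1.4 / 0.4 * 8.314 * 321.15 / 44 * 0.368738 = 1324

1324 kW


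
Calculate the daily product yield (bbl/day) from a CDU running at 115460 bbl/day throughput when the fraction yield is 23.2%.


Crude throughput = 115460 bbl/day
Fraction yield = 23.2%
yield = throughput * fraction / 100
yield = 115460 * 23.2 / 100 = 26786.72

26786.72 bbl/day


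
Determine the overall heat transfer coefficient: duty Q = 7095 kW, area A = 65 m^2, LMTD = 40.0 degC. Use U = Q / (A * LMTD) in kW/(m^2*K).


From Q = U*A*LMTD, U = Q / (A * LMTD)
U = 7095 / (65 * 40.0) = 7095 / 2600 = 2.729

2.729 kW/(m^2*K)


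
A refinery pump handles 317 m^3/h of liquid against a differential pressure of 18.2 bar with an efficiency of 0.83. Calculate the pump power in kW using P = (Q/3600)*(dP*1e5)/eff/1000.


Q = 317 / 3600 = 0.0880556 m^3/s
P = 0.0880556 * (18.2 * 1e5) / 0.83 / 1000 = 193.1

193.1 kW


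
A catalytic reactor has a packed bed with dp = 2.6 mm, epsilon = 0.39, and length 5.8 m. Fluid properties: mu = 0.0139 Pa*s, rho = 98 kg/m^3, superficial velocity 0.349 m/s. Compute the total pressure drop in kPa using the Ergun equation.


dp = 2.6 mm = 0.0026 m
Viscous term = 150*0.0139*0.349*(1-0.39)^2 / (0.0026^2*0.39^3) = 675228
Inertial term = 1.75*98*0.349^2*(1-0.39) / (0.0026*0.39^3) = 82618.6
dP/L = 675228 + 82618.6 = 757847 Pa/m
dP = 757847 * 5.8 / 1000 = 4396 kPa

4396 kPa


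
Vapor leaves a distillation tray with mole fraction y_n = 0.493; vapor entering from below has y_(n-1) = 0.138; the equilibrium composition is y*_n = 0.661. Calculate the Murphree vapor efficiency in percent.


Murphree vapor efficiency: EMV = (y_n - y_(n-1)) / (y*_n - y_(n-1)) * 100
EMV = (0.493 - 0.138) / (0.661 - 0.138) * 100 = 0.355 / 0.523 * 100 = 67.88

67.88 %


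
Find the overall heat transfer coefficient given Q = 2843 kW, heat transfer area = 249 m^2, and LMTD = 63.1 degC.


From Q = U*A*LMTD, U = Q / (A * LMTD)
U = 2843 / (249 * 63.1) = 2843 / 15711.9 = 0.1809

0.1809 kW/(m^2*K)


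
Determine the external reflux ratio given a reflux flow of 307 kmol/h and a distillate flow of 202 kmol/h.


Reflux ratio definition: R = L / D (liquid returned / distillate withdrawn)
L = 307 kmol/h, D = 202 kmol/h
R = 307 / 202 = 1.520

1.520


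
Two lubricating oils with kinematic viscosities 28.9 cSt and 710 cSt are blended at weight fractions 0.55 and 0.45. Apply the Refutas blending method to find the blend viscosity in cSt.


Refutas method: VBN_i = 14.534*ln(ln(visc_i + 0.8)) + 10.975, blended linearly by mass fraction; since VBN is linear in VBI_i = ln(ln(visc_i + 0.8)) and the fractions sum to 1, blend VBI directly: visc = exp(exp(VBI_blend)) - 0.8
VBI_1 = ln(ln(28.9 + 0.8)) = 1.22117
VBI_2 = ln(ln(710 + 0.8)) = 1.88196
VBI_blend = 0.55 * 1.22117 + 0.45 * 1.88196 = 1.51853
visc_blend = exp(exp(1.51853)) - 0.8 = 95.31

95.31 cSt


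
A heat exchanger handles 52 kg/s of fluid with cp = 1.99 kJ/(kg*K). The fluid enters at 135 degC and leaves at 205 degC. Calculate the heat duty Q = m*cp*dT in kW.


Q = m_dot * cp * delta_T
delta_T = 205 - 135 = 70 K
Q = 52 * 1.99 * 70
= 103.48 * 70
= 7243.6 kW

7243.6 kW


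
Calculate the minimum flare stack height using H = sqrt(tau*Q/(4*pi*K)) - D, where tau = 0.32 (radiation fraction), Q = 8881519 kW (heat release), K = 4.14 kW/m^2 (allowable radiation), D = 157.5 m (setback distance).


tau*Q/(4*pi*K) = 0.32 * 8881519 / (4 * pi * 4.14) = 54629.5
sqrt(54629.5) = 233.73
H = 233.73 - 157.5 = 76.23

76.23 m


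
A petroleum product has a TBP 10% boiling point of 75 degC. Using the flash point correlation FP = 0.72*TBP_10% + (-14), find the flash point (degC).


FP = 0.72 * 75 + (-14) = 40

40 degC


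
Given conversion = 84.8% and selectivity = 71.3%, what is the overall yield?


Overall yield = conversion (%) * selectivity (%) / 100
Conversion = 84.8%, Selectivity = 71.3%
Y = 84.8 * 71.3 / 100
= 60.4624 %

60.4624 %


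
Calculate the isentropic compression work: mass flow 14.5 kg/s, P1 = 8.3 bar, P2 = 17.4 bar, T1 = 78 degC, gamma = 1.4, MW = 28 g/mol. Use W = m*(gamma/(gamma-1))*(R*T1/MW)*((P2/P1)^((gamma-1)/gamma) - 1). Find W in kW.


Isentropic work: W = m*(gamma/(gamma-1))*(R*T1/MW)*((P2/P1)^((gamma-1)/gamma) - 1)
T1 = 78 + 273.15 = 351.15 K
Pressure ratio = 17.4 / 8.3 = 2.09639
Exponent = (1.4 - 1)/1.4 = 0.285714
(P2/P1)^exp - 1 = 2.09639^0.285714 - 1 = 0.235518
W = 14.5 * 1.4 / 0.4 * 8.314 * 351.15 / 28 * 0.235518 = 1246

1246 kW


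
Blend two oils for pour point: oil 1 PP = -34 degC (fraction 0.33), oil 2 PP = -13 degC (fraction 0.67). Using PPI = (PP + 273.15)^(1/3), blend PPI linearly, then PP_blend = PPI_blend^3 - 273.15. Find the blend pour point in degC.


PPI_1 = (-34 + 273.15)^(1/3) = 6.20712
PPI_2 = (-13 + 273.15)^(1/3) = 6.383731
PPI_blend = 0.33 * 6.20712 + 0.67 * 6.383731 = 6.325449
PP_blend = 6.325449^3 - 273.15 = 253.0895 - 273.15 = -20.06

-20.06 degC


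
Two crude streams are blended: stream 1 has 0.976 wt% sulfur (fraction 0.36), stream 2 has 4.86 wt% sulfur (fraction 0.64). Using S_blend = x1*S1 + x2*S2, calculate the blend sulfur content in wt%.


Linear sulfur blending: S_blend = x1*S1 + x2*S2
Contribution 1: 0.36 * 0.976 = 0.35136 wt%
Contribution 2: 0.64 * 4.86 = 3.1104 wt%
S_blend = 0.35136 + 3.1104 = 3.46176

3.46176 wt%


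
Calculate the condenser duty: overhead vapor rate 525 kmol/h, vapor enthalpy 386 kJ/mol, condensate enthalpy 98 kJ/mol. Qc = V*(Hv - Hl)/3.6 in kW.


Qc = 525 * (386 - 98) / 3.6 = 525 * 288 / 3.6 = 42000

42000 kW


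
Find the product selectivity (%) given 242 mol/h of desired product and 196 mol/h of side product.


Selectivity = desired / (desired + undesired) * 100
Total products = 242 + 196 = 438 mol/h
S = 242 / 438 * 100
= 0.5525 * 100
= 55.25 %

55.25 %


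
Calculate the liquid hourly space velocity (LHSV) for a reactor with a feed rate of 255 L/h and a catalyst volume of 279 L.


LHSV = volumetric feed rate / catalyst volume
= 255 L/h / 279 L
= 0.9140 h^-1

0.9140 h^-1


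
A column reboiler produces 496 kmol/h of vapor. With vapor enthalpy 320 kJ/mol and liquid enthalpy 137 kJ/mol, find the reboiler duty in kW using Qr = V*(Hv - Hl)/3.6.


Qr = 496 * (320 - 137) / 3.6 = 496 * 183 / 3.6 = 25210

25210 kW


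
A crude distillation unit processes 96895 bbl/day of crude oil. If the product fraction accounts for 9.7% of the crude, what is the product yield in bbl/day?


Crude throughput = 96895 bbl/day
Fraction yield = 9.7%
yield = throughput * fraction / 100
yield = 96895 * 9.7 / 100 = 9398.815

9398.815 bbl/day


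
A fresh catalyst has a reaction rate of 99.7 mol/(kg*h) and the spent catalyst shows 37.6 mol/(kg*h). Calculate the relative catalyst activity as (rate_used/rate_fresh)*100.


Activity (%) = (rate_used / rate_fresh) * 100
rate_used = 37.6, rate_fresh = 99.7
= (37.6 / 99.7) * 100
= 0.3771 * 100 = 37.71

37.71 %


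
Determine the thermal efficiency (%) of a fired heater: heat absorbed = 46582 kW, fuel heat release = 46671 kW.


Furnace efficiency = Q_absorbed / Q_fuel * 100
= 46582 / 46671 * 100 = 99.81

99.81 %


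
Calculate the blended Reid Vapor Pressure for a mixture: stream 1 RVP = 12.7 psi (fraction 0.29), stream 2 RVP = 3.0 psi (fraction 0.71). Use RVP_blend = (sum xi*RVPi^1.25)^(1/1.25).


Chevron index: RVP_blend = (sum xi*RVPi^1.25)^(1/1.25)
RVP^1.25 terms: 0.29 * 12.7^1.25 + 0.71 * 3.0^1.25 = 9.75592
RVP_blend = 9.75592^(1/1.25) = 6.186

6.186 psi


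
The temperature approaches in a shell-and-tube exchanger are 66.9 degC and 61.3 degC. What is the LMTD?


LMTD = (dT1 - dT2) / ln(dT1/dT2)
= (66.9 - 61.3) / ln(66.9 / 61.3) = 5.6 / 0.0874191 = 64.06

64.06 degC


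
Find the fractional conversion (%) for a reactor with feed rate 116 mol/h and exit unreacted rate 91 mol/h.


X = (F_in - F_out) / F_in * 100
Moles reacted = 116 - 91 = 25
X = 25 / 116 * 100
= 0.2155 * 100
= 21.55 %

21.55 %


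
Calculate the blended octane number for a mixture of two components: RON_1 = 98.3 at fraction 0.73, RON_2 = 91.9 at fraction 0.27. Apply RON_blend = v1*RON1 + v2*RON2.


Linear blending: RON_blend = sum(vi * RONi)
Contribution 1: 0.73 * 98.3 = 71.759
Contribution 2: 0.27 * 91.9 = 24.813
RON_blend = 71.759 + 24.813 = 96.572

96.572


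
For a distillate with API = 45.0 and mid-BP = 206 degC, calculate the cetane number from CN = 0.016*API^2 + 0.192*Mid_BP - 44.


CN = 0.016 * 45.0^2 + 0.192 * 206 - 44
CN = 32.4 + 39.552 - 44 = 27.952

27.952


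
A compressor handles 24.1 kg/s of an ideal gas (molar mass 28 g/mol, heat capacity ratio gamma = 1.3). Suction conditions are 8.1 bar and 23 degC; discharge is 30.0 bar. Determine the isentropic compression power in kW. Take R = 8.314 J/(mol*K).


Isentropic work: W = m*(gamma/(gamma-1))*(R*T1/MW)*((P2/P1)^((gamma-1)/gamma) - 1)
T1 = 23 + 273.15 = 296.15 K
Pressure ratio = 30.0 / 8.1 = 3.7037
Exponent = (1.3 - 1)/1.3 = 0.230769
(P2/P1)^exp - 1 = 3.7037^0.230769 - 1 = 0.352769
W = 24.1 * 1.3 / 0.3 * 8.314 * 296.15 / 28 * 0.352769 = 3240

3240 kW


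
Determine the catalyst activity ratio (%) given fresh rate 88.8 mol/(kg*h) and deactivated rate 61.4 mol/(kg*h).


Activity (%) = (rate_used / rate_fresh) * 100
rate_used = 61.4, rate_fresh = 88.8
= (61.4 / 88.8) * 100
= 0.6914 * 100 = 69.14

69.14 %


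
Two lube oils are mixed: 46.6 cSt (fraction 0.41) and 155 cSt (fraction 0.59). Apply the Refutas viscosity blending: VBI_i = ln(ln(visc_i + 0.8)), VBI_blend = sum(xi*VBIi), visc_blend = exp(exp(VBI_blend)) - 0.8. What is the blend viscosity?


Refutas method: VBN_i = 14.534*ln(ln(visc_i + 0.8)) + 10.975, blended linearly by mass fraction; since VBN is linear in VBI_i = ln(ln(visc_i + 0.8)) and the fractions sum to 1, blend VBI directly: visc = exp(exp(VBI_blend)) - 0.8
VBI_1 = ln(ln(46.6 + 0.8)) = 1.35031
VBI_2 = ln(ln(155 + 0.8)) = 1.61911
VBI_blend = 0.41 * 1.35031 + 0.59 * 1.61911 = 1.5089
visc_blend = exp(exp(1.5089)) - 0.8 = 91.20

91.20 cSt


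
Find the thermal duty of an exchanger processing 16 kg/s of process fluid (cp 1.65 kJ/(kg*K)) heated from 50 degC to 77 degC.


Q = m_dot * cp * delta_T
delta_T = 77 - 50 = 27 K
Q = 16 * 1.65 * 27
= 26.4 * 27
= 712.8 kW

712.8 kW


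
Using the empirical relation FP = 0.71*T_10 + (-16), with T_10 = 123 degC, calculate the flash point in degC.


FP = 0.71 * 123 + (-16) = 71.33

71.33 degC


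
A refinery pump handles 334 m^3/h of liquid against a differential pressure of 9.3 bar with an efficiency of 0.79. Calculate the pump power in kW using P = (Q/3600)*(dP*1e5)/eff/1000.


Q = 334 / 3600 = 0.0927778 m^3/s
P = 0.0927778 * (9.3 * 1e5) / 0.79 / 1000 = 109.2

109.2 kW


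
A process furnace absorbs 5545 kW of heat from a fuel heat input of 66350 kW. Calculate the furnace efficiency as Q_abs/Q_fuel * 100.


Furnace efficiency = Q_absorbed / Q_fuel * 100
= 5545 / 66350 * 100 = 8.357

8.357 %


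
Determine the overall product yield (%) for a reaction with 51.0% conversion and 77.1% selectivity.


Overall yield = conversion (%) * selectivity (%) / 100
Conversion = 51.0%, Selectivity = 77.1%
Y = 51.0 * 77.1 / 100
= 39.321 %

39.321 %


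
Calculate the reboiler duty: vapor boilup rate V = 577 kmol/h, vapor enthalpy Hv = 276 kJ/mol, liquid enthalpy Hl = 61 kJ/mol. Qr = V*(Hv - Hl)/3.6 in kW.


Qr = 577 * (276 - 61) / 3.6 = 577 * 215 / 3.6 = 34460

34460 kW


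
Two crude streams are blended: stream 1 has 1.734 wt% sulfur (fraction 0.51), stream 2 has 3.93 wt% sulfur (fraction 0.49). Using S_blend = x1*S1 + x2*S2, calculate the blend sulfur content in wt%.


Linear sulfur blending: S_blend = x1*S1 + x2*S2
Contribution 1: 0.51 * 1.734 = 0.88434 wt%
Contribution 2: 0.49 * 3.93 = 1.9257 wt%
S_blend = 0.88434 + 1.9257 = 2.81004

2.81004 wt%


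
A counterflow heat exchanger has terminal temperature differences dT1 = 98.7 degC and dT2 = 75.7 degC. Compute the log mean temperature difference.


LMTD = (dT1 - dT2) / ln(dT1/dT2)
= (98.7 - 75.7) / ln(98.7 / 75.7) = 23 / 0.265307 = 86.69

86.69 degC


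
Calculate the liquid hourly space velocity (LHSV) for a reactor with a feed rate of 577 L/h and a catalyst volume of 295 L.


LHSV = volumetric feed rate / catalyst volume
= 577 L/h / 295 L
= 1.956 h^-1

1.956 h^-1


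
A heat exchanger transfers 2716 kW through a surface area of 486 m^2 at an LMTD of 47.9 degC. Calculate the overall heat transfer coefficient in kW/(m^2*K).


From Q = U*A*LMTD, U = Q / (A * LMTD)
U = 2716 / (486 * 47.9) = 2716 / 23279.4 = 0.1167

0.1167 kW/(m^2*K)


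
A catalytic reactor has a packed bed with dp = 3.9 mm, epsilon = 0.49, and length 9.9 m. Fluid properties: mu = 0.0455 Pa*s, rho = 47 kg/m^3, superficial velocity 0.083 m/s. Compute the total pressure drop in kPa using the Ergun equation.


dp = 3.9 mm = 0.0039 m
Viscous term = 150*0.0455*0.083*(1-0.49)^2 / (0.0039^2*0.49^3) = 82338.6
Inertial term = 1.75*47*0.083^2*(1-0.49) / (0.0039*0.49^3) = 629.81
dP/L = 82338.6 + 629.81 = 82968.4 Pa/m
dP = 82968.4 * 9.9 / 1000 = 821.4 kPa

821.4 kPa


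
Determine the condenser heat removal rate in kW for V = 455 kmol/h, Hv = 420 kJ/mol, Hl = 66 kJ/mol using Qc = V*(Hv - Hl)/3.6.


Qc = 455 * (420 - 66) / 3.6 = 455 * 354 / 3.6 = 44740

44740 kW


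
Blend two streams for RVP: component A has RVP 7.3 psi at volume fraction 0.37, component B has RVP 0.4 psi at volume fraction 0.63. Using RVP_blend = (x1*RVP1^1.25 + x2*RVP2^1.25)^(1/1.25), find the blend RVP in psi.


Chevron index: RVP_blend = (sum xi*RVPi^1.25)^(1/1.25)
RVP^1.25 terms: 0.37 * 7.3^1.25 + 0.63 * 0.4^1.25 = 4.64013
RVP_blend = 4.64013^(1/1.25) = 3.414

3.414 psi


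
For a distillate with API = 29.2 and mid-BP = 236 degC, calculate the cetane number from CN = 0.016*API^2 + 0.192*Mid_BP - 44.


CN = 0.016 * 29.2^2 + 0.192 * 236 - 44
CN = 13.64224 + 45.312 - 44 = 14.95424

14.95424


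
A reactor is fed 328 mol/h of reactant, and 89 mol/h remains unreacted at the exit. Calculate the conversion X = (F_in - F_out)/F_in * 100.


X = (F_in - F_out) / F_in * 100
Moles reacted = 328 - 89 = 239
X = 239 / 328 * 100
= 0.7287 * 100
= 72.87 %

72.87 %


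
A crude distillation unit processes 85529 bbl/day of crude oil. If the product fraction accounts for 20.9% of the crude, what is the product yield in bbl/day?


Crude throughput = 85529 bbl/day
Fraction yield = 20.9%
yield = throughput * fraction / 100
yield = 85529 * 20.9 / 100 = 17875.561

17875.561 bbl/day


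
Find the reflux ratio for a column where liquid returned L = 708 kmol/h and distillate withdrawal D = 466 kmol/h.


Reflux ratio definition: R = L / D (liquid returned / distillate withdrawn)
L = 708 kmol/h, D = 466 kmol/h
R = 708 / 466 = 1.519

1.519


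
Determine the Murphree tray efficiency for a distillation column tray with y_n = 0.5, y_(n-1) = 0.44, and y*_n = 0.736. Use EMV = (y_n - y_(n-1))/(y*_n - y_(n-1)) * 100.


Murphree vapor efficiency: EMV = (y_n - y_(n-1)) / (y*_n - y_(n-1)) * 100
EMV = (0.5 - 0.44) / (0.736 - 0.44) * 100 = 0.06 / 0.296 * 100 = 20.27

20.27 %


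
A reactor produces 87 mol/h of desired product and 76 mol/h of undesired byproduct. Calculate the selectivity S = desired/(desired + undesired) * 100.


Selectivity = desired / (desired + undesired) * 100
Total products = 87 + 76 = 163 mol/h
S = 87 / 163 * 100
= 0.5337 * 100
= 53.37 %

53.37 %


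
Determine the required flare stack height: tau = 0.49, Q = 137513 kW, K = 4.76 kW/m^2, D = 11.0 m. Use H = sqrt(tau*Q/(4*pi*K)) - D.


tau*Q/(4*pi*K) = 0.49 * 137513 / (4 * pi * 4.76) = 1126.48
sqrt(1126.48) = 33.5631
H = 33.5631 - 11.0 = 22.56

22.56 m


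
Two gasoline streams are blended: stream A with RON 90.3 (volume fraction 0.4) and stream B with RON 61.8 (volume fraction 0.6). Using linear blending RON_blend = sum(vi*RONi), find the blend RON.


Linear blending: RON_blend = sum(vi * RONi)
Contribution 1: 0.4 * 90.3 = 36.12
Contribution 2: 0.6 * 61.8 = 37.08
RON_blend = 36.12 + 37.08 = 73.2

73.2


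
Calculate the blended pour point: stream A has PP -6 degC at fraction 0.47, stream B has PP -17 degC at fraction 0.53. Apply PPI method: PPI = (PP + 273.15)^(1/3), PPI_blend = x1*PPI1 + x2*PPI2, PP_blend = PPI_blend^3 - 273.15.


PPI_1 = (-6 + 273.15)^(1/3) = 6.440482
PPI_2 = (-17 + 273.15)^(1/3) = 6.350844
PPI_blend = 0.47 * 6.440482 + 0.53 * 6.350844 = 6.392974
PP_blend = 6.392974^3 - 273.15 = 261.2816 - 273.15 = -11.87

-11.87 degC


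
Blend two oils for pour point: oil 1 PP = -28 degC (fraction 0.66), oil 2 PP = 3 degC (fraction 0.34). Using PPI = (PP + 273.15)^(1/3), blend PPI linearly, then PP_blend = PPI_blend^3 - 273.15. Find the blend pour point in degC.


PPI_1 = (-28 + 273.15)^(1/3) = 6.258601
PPI_2 = (3 + 273.15)^(1/3) = 6.512009
PPI_blend = 0.66 * 6.258601 + 0.34 * 6.512009 = 6.34476
PP_blend = 6.34476^3 - 273.15 = 255.4145 - 273.15 = -17.74

-17.74 degC


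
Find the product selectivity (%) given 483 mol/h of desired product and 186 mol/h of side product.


Selectivity = desired / (desired + undesired) * 100
Total products = 483 + 186 = 669 mol/h
S = 483 / 669 * 100
= 0.7220 * 100
= 72.20 %

72.20 %


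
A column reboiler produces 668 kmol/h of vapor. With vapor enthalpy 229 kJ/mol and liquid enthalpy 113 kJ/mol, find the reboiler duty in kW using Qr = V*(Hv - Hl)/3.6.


Qr = 668 * (229 - 113) / 3.6 = 668 * 116 / 3.6 = 21520

21520 kW


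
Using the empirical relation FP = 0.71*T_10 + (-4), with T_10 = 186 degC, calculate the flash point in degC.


FP = 0.71 * 186 + (-4) = 128.06

128.06 degC


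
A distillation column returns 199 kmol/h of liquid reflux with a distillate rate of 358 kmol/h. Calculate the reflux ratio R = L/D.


Reflux ratio definition: R = L / D (liquid returned / distillate withdrawn)
L = 199 kmol/h, D = 358 kmol/h
R = 199 / 358 = 0.5559

0.5559


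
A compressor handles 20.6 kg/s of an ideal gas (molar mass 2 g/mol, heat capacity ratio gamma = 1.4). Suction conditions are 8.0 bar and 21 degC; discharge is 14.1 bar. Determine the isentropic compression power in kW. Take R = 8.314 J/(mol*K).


Isentropic work: W = m*(gamma/(gamma-1))*(R*T1/MW)*((P2/P1)^((gamma-1)/gamma) - 1)
T1 = 21 + 273.15 = 294.15 K
Pressure ratio = 14.1 / 8.0 = 1.7625
Exponent = (1.4 - 1)/1.4 = 0.285714
(P2/P1)^exp - 1 = 1.7625^0.285714 - 1 = 0.17577
W = 20.6 * 1.4 / 0.4 * 8.314 * 294.15 / 2 * 0.17577 = 15500

15500 kW


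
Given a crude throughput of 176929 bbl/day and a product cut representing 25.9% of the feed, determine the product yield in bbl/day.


Crude throughput = 176929 bbl/day
Fraction yield = 25.9%
yield = throughput * fraction / 100
yield = 176929 * 25.9 / 100 = 45824.611

45824.611 bbl/day


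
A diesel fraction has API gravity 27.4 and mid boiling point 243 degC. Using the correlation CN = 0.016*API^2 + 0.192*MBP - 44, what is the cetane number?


CN = 0.016 * 27.4^2 + 0.192 * 243 - 44
CN = 12.01216 + 46.656 - 44 = 14.66816

14.66816


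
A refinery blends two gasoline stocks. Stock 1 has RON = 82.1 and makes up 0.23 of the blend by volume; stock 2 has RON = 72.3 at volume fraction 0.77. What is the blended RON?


Linear blending: RON_blend = sum(vi * RONi)
Contribution 1: 0.23 * 82.1 = 18.883
Contribution 2: 0.77 * 72.3 = 55.671
RON_blend = 18.883 + 55.671 = 74.554

74.554


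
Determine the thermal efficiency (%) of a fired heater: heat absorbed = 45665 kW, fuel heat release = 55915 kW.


Furnace efficiency = Q_absorbed / Q_fuel * 100
= 45665 / 55915 * 100 = 81.67

81.67 %


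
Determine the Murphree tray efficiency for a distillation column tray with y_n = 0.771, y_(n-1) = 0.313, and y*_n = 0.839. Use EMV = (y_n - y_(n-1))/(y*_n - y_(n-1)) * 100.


Murphree vapor efficiency: EMV = (y_n - y_(n-1)) / (y*_n - y_(n-1)) * 100
EMV = (0.771 - 0.313) / (0.839 - 0.313) * 100 = 0.458 / 0.526 * 100 = 87.07

87.07 %


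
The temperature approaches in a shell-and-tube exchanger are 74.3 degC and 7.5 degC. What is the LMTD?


LMTD = (dT1 - dT2) / ln(dT1/dT2)
= (74.3 - 7.5) / ln(74.3 / 7.5) = 66.8 / 2.29321 = 29.13

29.13 degC


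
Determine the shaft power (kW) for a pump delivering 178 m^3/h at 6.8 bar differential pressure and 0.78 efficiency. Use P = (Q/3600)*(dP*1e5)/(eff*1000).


Q = 178 / 3600 = 0.0494444 m^3/s
P = 0.0494444 * (6.8 * 1e5) / 0.78 / 1000 = 43.11

43.11 kW


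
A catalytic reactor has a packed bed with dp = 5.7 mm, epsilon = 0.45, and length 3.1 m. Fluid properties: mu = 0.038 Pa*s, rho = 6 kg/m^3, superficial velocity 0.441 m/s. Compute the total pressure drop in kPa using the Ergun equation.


dp = 5.7 mm = 0.0057 m
Viscous term = 150*0.038*0.441*(1-0.45)^2 / (0.0057^2*0.45^3) = 256833
Inertial term = 1.75*6*0.441^2*(1-0.45) / (0.0057*0.45^3) = 2162.3
dP/L = 256833 + 2162.3 = 258995 Pa/m
dP = 258995 * 3.1 / 1000 = 802.9 kPa

802.9 kPa


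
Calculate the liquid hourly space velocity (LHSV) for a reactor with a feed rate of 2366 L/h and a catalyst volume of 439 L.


LHSV = volumetric feed rate / catalyst volume
= 2366 L/h / 439 L
= 5.390 h^-1

5.390 h^-1


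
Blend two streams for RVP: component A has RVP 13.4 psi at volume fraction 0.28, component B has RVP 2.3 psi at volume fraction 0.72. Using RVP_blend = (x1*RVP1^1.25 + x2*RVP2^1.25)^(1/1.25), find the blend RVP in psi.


Chevron index: RVP_blend = (sum xi*RVPi^1.25)^(1/1.25)
RVP^1.25 terms: 0.28 * 13.4^1.25 + 0.72 * 2.3^1.25 = 9.21794
RVP_blend = 9.21794^(1/1.25) = 5.912

5.912 psi


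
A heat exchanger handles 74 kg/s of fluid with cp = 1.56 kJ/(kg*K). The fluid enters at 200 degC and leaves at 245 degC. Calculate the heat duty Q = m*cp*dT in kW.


Q = m_dot * cp * delta_T
delta_T = 245 - 200 = 45 K
Q = 74 * 1.56 * 45
= 115.44 * 45
= 5194.8 kW

5194.8 kW


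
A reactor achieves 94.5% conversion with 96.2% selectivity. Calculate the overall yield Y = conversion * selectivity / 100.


Overall yield = conversion (%) * selectivity (%) / 100
Conversion = 94.5%, Selectivity = 96.2%
Y = 94.5 * 96.2 / 100
= 90.909 %

90.909 %


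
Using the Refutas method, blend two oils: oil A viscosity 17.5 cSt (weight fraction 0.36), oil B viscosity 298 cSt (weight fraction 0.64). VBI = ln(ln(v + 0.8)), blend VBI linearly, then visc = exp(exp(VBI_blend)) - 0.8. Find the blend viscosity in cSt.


Refutas method: VBN_i = 14.534*ln(ln(visc_i + 0.8)) + 10.975, blended linearly by mass fraction; since VBN is linear in VBI_i = ln(ln(visc_i + 0.8)) and the fractions sum to 1, blend VBI directly: visc = exp(exp(VBI_blend)) - 0.8
VBI_1 = ln(ln(17.5 + 0.8)) = 1.06709
VBI_2 = ln(ln(298 + 0.8)) = 1.74043
VBI_blend = 0.36 * 1.06709 + 0.64 * 1.74043 = 1.49803
visc_blend = exp(exp(1.49803)) - 0.8 = 86.81

86.81 cSt


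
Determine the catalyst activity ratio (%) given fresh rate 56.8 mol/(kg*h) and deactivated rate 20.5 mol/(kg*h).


Activity (%) = (rate_used / rate_fresh) * 100
rate_used = 20.5, rate_fresh = 56.8
= (20.5 / 56.8) * 100
= 0.3609 * 100 = 36.09

36.09 %


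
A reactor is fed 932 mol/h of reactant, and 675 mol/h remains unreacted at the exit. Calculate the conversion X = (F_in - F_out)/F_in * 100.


X = (F_in - F_out) / F_in * 100
Moles reacted = 932 - 675 = 257
X = 257 / 932 * 100
= 0.2758 * 100
= 27.58 %

27.58 %


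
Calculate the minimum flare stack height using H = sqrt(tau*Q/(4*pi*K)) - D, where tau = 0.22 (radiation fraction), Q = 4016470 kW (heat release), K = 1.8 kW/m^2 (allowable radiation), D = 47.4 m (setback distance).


tau*Q/(4*pi*K) = 0.22 * 4016470 / (4 * pi * 1.8) = 39064.7
sqrt(39064.7) = 197.648
H = 197.648 - 47.4 = 150.2

150.2 m


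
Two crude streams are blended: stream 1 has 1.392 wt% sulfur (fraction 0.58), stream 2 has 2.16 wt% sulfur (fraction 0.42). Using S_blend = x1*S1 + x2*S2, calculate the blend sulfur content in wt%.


Linear sulfur blending: S_blend = x1*S1 + x2*S2
Contribution 1: 0.58 * 1.392 = 0.80736 wt%
Contribution 2: 0.42 * 2.16 = 0.9072 wt%
S_blend = 0.80736 + 0.9072 = 1.71456

1.71456 wt%


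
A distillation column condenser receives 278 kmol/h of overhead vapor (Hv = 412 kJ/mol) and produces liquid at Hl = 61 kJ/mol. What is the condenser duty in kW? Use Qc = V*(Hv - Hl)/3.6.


Qc = 278 * (412 - 61) / 3.6 = 278 * 351 / 3.6 = 27100

27100 kW


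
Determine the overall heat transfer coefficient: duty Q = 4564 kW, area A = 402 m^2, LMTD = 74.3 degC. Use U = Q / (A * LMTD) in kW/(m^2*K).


From Q = U*A*LMTD, U = Q / (A * LMTD)
U = 4564 / (402 * 74.3) = 4564 / 29868.6 = 0.1528

0.1528 kW/(m^2*K)


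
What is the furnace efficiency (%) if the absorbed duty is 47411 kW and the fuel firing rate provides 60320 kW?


Furnace efficiency = Q_absorbed / Q_fuel * 100
= 47411 / 60320 * 100 = 78.60

78.60 %


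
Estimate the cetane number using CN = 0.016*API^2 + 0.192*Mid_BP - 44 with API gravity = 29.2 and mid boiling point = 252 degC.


CN = 0.016 * 29.2^2 + 0.192 * 252 - 44
CN = 13.64224 + 48.384 - 44 = 18.02624

18.02624


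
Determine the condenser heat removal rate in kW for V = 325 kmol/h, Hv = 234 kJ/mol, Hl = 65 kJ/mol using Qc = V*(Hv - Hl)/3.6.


Qc = 325 * (234 - 65) / 3.6 = 325 * 169 / 3.6 = 15260

15260 kW


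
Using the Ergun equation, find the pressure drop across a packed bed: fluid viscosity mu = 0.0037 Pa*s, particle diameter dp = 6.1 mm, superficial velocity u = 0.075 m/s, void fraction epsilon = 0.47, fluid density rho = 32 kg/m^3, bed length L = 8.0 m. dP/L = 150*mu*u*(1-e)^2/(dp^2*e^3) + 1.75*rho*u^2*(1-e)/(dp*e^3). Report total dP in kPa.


dp = 6.1 mm = 0.0061 m
Viscous term = 150*0.0037*0.075*(1-0.47)^2 / (0.0061^2*0.47^3) = 3026.58
Inertial term = 1.75*32*0.075^2*(1-0.47) / (0.0061*0.47^3) = 263.611
dP/L = 3026.58 + 263.611 = 3290.19 Pa/m
dP = 3290.19 * 8.0 / 1000 = 26.32 kPa

26.32 kPa


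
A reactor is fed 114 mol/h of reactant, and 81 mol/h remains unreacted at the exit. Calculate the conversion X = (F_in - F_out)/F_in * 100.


X = (F_in - F_out) / F_in * 100
Moles reacted = 114 - 81 = 33
X = 33 / 114 * 100
= 0.2895 * 100
= 28.95 %

28.95 %


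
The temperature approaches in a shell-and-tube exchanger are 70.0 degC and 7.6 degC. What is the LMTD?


LMTD = (dT1 - dT2) / ln(dT1/dT2)
= (70.0 - 7.6) / ln(70.0 / 7.6) = 62.4 / 2.22035 = 28.10

28.10 degC


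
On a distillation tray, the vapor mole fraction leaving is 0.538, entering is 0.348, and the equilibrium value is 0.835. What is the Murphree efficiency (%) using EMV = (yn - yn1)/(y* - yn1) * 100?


Murphree vapor efficiency: EMV = (y_n - y_(n-1)) / (y*_n - y_(n-1)) * 100
EMV = (0.538 - 0.348) / (0.835 - 0.348) * 100 = 0.19 / 0.487 * 100 = 39.01

39.01 %


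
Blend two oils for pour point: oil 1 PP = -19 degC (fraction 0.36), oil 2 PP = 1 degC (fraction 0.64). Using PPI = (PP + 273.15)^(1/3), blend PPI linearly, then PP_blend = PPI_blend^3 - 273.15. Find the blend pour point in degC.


PPI_1 = (-19 + 273.15)^(1/3) = 6.334272
PPI_2 = (1 + 273.15)^(1/3) = 6.49625
PPI_blend = 0.36 * 6.334272 + 0.64 * 6.49625 = 6.437938
PP_blend = 6.437938^3 - 273.15 = 266.8335 - 273.15 = -6.32

-6.32 degC


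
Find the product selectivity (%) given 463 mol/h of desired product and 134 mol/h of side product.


Selectivity = desired / (desired + undesired) * 100
Total products = 463 + 134 = 597 mol/h
S = 463 / 597 * 100
= 0.7755 * 100
= 77.55 %

77.55 %


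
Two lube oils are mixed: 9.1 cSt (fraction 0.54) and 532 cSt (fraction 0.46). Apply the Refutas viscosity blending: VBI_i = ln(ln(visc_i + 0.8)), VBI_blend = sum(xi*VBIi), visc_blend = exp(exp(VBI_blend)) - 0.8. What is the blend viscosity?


Refutas method: VBN_i = 14.534*ln(ln(visc_i + 0.8)) + 10.975, blended linearly by mass fraction; since VBN is linear in VBI_i = ln(ln(visc_i + 0.8)) and the fractions sum to 1, blend VBI directly: visc = exp(exp(VBI_blend)) - 0.8
VBI_1 = ln(ln(9.1 + 0.8)) = 0.829658
VBI_2 = ln(ln(532 + 0.8)) = 1.83707
VBI_blend = 0.54 * 0.829658 + 0.46 * 1.83707 = 1.29307
visc_blend = exp(exp(1.29307)) - 0.8 = 37.44

37.44 cSt


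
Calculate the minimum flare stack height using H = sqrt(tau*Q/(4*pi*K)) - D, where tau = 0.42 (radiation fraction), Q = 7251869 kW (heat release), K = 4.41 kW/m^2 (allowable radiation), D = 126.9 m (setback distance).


tau*Q/(4*pi*K) = 0.42 * 7251869 / (4 * pi * 4.41) = 54960.5
sqrt(54960.5) = 234.437
H = 234.437 - 126.9 = 107.5

107.5 m


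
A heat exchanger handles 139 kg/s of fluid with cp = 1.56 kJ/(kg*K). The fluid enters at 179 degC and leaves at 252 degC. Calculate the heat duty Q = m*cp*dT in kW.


Q = m_dot * cp * delta_T
delta_T = 252 - 179 = 73 K
Q = 139 * 1.56 * 73
= 216.84 * 73
= 15829.32 kW

15829.32 kW


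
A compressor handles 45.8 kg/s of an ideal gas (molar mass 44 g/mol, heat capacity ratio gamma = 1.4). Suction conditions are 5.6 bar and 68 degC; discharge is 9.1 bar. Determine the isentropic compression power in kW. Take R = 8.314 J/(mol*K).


Isentropic work: W = m*(gamma/(gamma-1))*(R*T1/MW)*((P2/P1)^((gamma-1)/gamma) - 1)
T1 = 68 + 273.15 = 341.15 K
Pressure ratio = 9.1 / 5.6 = 1.625
Exponent = (1.4 - 1)/1.4 = 0.285714
(P2/P1)^exp - 1 = 1.625^0.285714 - 1 = 0.148798
W = 45.8 * 1.4 / 0.4 * 8.314 * 341.15 / 44 * 0.148798 = 1538

1538 kW


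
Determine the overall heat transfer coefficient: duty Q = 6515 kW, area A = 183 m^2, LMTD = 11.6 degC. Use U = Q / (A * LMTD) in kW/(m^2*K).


From Q = U*A*LMTD, U = Q / (A * LMTD)
U = 6515 / (183 * 11.6) = 6515 / 2122.8 = 3.069

3.069 kW/(m^2*K)


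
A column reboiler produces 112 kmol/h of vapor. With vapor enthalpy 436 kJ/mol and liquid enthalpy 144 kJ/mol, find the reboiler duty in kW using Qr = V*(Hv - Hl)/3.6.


Qr = 112 * (436 - 144) / 3.6 = 112 * 292 / 3.6 = 9084

9084 kW


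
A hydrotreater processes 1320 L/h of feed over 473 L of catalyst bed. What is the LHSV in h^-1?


LHSV = volumetric feed rate / catalyst volume
= 1320 L/h / 473 L
= 2.791 h^-1

2.791 h^-1
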